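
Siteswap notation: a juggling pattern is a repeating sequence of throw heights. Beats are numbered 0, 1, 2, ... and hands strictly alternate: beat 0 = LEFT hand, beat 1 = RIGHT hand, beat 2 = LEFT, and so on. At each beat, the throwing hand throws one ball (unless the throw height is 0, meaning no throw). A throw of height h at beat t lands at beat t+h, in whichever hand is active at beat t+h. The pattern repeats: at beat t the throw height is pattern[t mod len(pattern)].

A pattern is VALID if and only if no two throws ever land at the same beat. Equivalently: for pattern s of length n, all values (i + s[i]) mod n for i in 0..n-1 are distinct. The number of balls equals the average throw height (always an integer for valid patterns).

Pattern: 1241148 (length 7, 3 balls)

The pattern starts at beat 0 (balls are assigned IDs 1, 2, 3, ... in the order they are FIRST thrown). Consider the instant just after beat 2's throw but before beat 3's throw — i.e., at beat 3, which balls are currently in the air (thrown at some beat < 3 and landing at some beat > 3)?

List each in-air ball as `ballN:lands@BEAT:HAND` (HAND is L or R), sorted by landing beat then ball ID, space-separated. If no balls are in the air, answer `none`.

Beat 0 (L): throw ball1 h=1 -> lands@1:R; in-air after throw: [b1@1:R]
Beat 1 (R): throw ball1 h=2 -> lands@3:R; in-air after throw: [b1@3:R]
Beat 2 (L): throw ball2 h=4 -> lands@6:L; in-air after throw: [b1@3:R b2@6:L]
Beat 3 (R): throw ball1 h=1 -> lands@4:L; in-air after throw: [b1@4:L b2@6:L]

Answer: ball2:lands@6:L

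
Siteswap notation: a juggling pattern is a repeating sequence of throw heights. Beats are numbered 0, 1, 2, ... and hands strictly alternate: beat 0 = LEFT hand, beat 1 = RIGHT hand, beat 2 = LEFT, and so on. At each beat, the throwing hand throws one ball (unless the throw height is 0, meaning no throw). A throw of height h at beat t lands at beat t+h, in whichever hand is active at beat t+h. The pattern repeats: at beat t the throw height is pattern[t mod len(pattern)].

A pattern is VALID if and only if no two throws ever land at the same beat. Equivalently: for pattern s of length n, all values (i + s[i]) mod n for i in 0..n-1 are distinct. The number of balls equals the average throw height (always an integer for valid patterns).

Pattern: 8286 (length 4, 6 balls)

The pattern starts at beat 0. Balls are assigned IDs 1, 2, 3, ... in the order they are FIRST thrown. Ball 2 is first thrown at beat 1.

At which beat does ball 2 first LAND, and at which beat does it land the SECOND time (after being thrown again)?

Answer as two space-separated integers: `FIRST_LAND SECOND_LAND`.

Beat 0 (L): throw ball1 h=8 -> lands@8:L; in-air after throw: [b1@8:L]
Beat 1 (R): throw ball2 h=2 -> lands@3:R; in-air after throw: [b2@3:R b1@8:L]
Beat 2 (L): throw ball3 h=8 -> lands@10:L; in-air after throw: [b2@3:R b1@8:L b3@10:L]
Beat 3 (R): throw ball2 h=6 -> lands@9:R; in-air after throw: [b1@8:L b2@9:R b3@10:L]
Beat 4 (L): throw ball4 h=8 -> lands@12:L; in-air after throw: [b1@8:L b2@9:R b3@10:L b4@12:L]
Beat 5 (R): throw ball5 h=2 -> lands@7:R; in-air after throw: [b5@7:R b1@8:L b2@9:R b3@10:L b4@12:L]
Beat 6 (L): throw ball6 h=8 -> lands@14:L; in-air after throw: [b5@7:R b1@8:L b2@9:R b3@10:L b4@12:L b6@14:L]
Beat 7 (R): throw ball5 h=6 -> lands@13:R; in-air after throw: [b1@8:L b2@9:R b3@10:L b4@12:L b5@13:R b6@14:L]
Beat 8 (L): throw ball1 h=8 -> lands@16:L; in-air after throw: [b2@9:R b3@10:L b4@12:L b5@13:R b6@14:L b1@16:L]
Beat 9 (R): throw ball2 h=2 -> lands@11:R; in-air after throw: [b3@10:L b2@11:R b4@12:L b5@13:R b6@14:L b1@16:L]
Ball 2: thrown@1 h=2 -> first land @3; rethrown@3 h=6 -> second land @9

Answer: 3 9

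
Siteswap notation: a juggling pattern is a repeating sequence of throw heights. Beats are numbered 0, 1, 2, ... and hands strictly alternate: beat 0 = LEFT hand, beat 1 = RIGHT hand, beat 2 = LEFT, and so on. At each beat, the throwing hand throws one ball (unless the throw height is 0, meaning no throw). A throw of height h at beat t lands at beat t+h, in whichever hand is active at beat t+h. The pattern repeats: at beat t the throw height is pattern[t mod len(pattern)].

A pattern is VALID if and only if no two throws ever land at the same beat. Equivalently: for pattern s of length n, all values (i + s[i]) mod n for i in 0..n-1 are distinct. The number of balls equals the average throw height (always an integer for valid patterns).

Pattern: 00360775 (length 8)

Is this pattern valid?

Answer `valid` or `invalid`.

Answer: invalid

Derivation:
i=0: (i + s[i]) mod n = (0 + 0) mod 8 = 0
i=1: (i + s[i]) mod n = (1 + 0) mod 8 = 1
i=2: (i + s[i]) mod n = (2 + 3) mod 8 = 5
i=3: (i + s[i]) mod n = (3 + 6) mod 8 = 1
i=4: (i + s[i]) mod n = (4 + 0) mod 8 = 4
i=5: (i + s[i]) mod n = (5 + 7) mod 8 = 4
i=6: (i + s[i]) mod n = (6 + 7) mod 8 = 5
i=7: (i + s[i]) mod n = (7 + 5) mod 8 = 4
Residues: [0, 1, 5, 1, 4, 4, 5, 4], distinct: False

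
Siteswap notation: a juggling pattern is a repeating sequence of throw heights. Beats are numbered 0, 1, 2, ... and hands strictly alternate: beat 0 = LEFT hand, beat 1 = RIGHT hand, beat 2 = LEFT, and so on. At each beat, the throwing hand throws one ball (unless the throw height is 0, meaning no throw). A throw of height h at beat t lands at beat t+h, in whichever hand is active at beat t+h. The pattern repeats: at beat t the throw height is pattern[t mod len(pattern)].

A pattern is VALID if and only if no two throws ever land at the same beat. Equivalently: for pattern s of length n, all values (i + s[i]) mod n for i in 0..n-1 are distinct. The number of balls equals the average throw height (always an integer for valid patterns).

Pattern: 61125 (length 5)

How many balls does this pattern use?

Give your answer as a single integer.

Answer: 3

Derivation:
Pattern = [6, 1, 1, 2, 5], length n = 5
  position 0: throw height = 6, running sum = 6
  position 1: throw height = 1, running sum = 7
  position 2: throw height = 1, running sum = 8
  position 3: throw height = 2, running sum = 10
  position 4: throw height = 5, running sum = 15
Total sum = 15; balls = sum / n = 15 / 5 = 3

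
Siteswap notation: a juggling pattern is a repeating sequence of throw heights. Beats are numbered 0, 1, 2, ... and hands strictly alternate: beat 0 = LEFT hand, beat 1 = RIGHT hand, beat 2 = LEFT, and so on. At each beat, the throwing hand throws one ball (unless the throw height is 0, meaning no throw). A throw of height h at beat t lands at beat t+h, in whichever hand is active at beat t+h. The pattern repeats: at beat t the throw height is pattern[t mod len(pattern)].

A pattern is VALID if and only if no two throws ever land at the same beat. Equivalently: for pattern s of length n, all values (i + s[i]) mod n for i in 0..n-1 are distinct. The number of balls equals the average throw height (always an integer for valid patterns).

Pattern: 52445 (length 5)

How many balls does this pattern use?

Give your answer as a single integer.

Answer: 4

Derivation:
Pattern = [5, 2, 4, 4, 5], length n = 5
  position 0: throw height = 5, running sum = 5
  position 1: throw height = 2, running sum = 7
  position 2: throw height = 4, running sum = 11
  position 3: throw height = 4, running sum = 15
  position 4: throw height = 5, running sum = 20
Total sum = 20; balls = sum / n = 20 / 5 = 4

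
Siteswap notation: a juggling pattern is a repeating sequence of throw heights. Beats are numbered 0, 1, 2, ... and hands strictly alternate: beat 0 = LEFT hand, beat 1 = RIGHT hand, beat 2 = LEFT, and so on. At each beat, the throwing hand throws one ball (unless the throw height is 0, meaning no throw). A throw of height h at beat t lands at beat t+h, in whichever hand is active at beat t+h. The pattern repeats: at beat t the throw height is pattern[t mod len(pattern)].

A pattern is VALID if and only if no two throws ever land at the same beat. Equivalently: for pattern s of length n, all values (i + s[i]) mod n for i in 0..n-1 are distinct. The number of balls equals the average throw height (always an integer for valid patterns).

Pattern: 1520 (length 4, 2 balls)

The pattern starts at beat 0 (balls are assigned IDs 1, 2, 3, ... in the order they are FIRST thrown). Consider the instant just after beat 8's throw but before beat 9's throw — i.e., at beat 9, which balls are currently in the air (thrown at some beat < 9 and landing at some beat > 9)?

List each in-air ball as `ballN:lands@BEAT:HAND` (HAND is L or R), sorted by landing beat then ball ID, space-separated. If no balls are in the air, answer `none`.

Answer: ball2:lands@10:L

Derivation:
Beat 0 (L): throw ball1 h=1 -> lands@1:R; in-air after throw: [b1@1:R]
Beat 1 (R): throw ball1 h=5 -> lands@6:L; in-air after throw: [b1@6:L]
Beat 2 (L): throw ball2 h=2 -> lands@4:L; in-air after throw: [b2@4:L b1@6:L]
Beat 4 (L): throw ball2 h=1 -> lands@5:R; in-air after throw: [b2@5:R b1@6:L]
Beat 5 (R): throw ball2 h=5 -> lands@10:L; in-air after throw: [b1@6:L b2@10:L]
Beat 6 (L): throw ball1 h=2 -> lands@8:L; in-air after throw: [b1@8:L b2@10:L]
Beat 8 (L): throw ball1 h=1 -> lands@9:R; in-air after throw: [b1@9:R b2@10:L]
Beat 9 (R): throw ball1 h=5 -> lands@14:L; in-air after throw: [b2@10:L b1@14:L]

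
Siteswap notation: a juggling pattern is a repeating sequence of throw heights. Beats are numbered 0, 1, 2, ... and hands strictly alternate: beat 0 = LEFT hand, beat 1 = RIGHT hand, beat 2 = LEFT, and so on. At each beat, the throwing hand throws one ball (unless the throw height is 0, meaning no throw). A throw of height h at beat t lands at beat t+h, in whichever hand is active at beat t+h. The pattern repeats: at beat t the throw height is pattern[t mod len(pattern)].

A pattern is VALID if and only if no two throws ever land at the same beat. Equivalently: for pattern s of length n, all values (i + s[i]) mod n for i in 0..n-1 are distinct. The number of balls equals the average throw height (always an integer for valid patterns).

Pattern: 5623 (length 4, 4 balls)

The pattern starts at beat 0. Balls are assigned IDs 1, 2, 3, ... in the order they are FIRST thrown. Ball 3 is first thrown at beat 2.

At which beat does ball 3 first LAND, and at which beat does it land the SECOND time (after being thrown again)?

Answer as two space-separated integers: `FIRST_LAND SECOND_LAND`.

Answer: 4 9

Derivation:
Beat 0 (L): throw ball1 h=5 -> lands@5:R; in-air after throw: [b1@5:R]
Beat 1 (R): throw ball2 h=6 -> lands@7:R; in-air after throw: [b1@5:R b2@7:R]
Beat 2 (L): throw ball3 h=2 -> lands@4:L; in-air after throw: [b3@4:L b1@5:R b2@7:R]
Beat 3 (R): throw ball4 h=3 -> lands@6:L; in-air after throw: [b3@4:L b1@5:R b4@6:L b2@7:R]
Beat 4 (L): throw ball3 h=5 -> lands@9:R; in-air after throw: [b1@5:R b4@6:L b2@7:R b3@9:R]
Beat 5 (R): throw ball1 h=6 -> lands@11:R; in-air after throw: [b4@6:L b2@7:R b3@9:R b1@11:R]
Beat 6 (L): throw ball4 h=2 -> lands@8:L; in-air after throw: [b2@7:R b4@8:L b3@9:R b1@11:R]
Beat 7 (R): throw ball2 h=3 -> lands@10:L; in-air after throw: [b4@8:L b3@9:R b2@10:L b1@11:R]
Beat 8 (L): throw ball4 h=5 -> lands@13:R; in-air after throw: [b3@9:R b2@10:L b1@11:R b4@13:R]
Beat 9 (R): throw ball3 h=6 -> lands@15:R; in-air after throw: [b2@10:L b1@11:R b4@13:R b3@15:R]
Ball 3: thrown@2 h=2 -> first land @4; rethrown@4 h=5 -> second land @9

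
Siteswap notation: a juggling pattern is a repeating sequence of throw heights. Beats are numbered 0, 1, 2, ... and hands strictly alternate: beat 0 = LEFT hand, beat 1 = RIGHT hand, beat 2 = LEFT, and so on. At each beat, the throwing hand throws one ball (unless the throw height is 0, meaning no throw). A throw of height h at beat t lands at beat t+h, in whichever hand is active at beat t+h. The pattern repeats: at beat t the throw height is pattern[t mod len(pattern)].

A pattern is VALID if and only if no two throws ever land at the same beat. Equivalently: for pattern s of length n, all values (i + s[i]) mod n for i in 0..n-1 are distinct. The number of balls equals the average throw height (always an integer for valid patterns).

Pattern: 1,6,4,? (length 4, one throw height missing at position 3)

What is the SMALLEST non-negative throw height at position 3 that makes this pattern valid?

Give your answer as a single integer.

Answer: 1

Derivation:
i=0: (0 + 1) mod 4 = 1
i=1: (1 + 6) mod 4 = 3
i=2: (2 + 4) mod 4 = 2
i=3: s[i]=? (unknown)
Known residues: [1, 2, 3]; need a permutation of 0..3, so missing residue r = 0
Need (3 + s) mod 4 = 0; smallest s = (0 - 3) mod 4 = 1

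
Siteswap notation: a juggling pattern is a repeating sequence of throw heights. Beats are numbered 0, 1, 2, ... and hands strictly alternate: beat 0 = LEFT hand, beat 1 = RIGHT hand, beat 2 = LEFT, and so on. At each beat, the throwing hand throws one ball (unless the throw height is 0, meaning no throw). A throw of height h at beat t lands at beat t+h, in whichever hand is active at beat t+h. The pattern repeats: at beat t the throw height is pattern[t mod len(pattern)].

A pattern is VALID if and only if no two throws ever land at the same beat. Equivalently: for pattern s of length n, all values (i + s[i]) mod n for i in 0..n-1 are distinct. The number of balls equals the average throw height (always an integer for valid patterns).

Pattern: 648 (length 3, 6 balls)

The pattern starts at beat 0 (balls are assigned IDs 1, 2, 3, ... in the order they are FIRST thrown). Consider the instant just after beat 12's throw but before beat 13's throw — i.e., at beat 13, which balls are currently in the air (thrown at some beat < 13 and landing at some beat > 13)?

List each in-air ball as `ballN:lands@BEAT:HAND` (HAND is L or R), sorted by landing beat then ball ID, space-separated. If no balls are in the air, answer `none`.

Beat 0 (L): throw ball1 h=6 -> lands@6:L; in-air after throw: [b1@6:L]
Beat 1 (R): throw ball2 h=4 -> lands@5:R; in-air after throw: [b2@5:R b1@6:L]
Beat 2 (L): throw ball3 h=8 -> lands@10:L; in-air after throw: [b2@5:R b1@6:L b3@10:L]
Beat 3 (R): throw ball4 h=6 -> lands@9:R; in-air after throw: [b2@5:R b1@6:L b4@9:R b3@10:L]
Beat 4 (L): throw ball5 h=4 -> lands@8:L; in-air after throw: [b2@5:R b1@6:L b5@8:L b4@9:R b3@10:L]
Beat 5 (R): throw ball2 h=8 -> lands@13:R; in-air after throw: [b1@6:L b5@8:L b4@9:R b3@10:L b2@13:R]
Beat 6 (L): throw ball1 h=6 -> lands@12:L; in-air after throw: [b5@8:L b4@9:R b3@10:L b1@12:L b2@13:R]
Beat 7 (R): throw ball6 h=4 -> lands@11:R; in-air after throw: [b5@8:L b4@9:R b3@10:L b6@11:R b1@12:L b2@13:R]
Beat 8 (L): throw ball5 h=8 -> lands@16:L; in-air after throw: [b4@9:R b3@10:L b6@11:R b1@12:L b2@13:R b5@16:L]
Beat 9 (R): throw ball4 h=6 -> lands@15:R; in-air after throw: [b3@10:L b6@11:R b1@12:L b2@13:R b4@15:R b5@16:L]
Beat 10 (L): throw ball3 h=4 -> lands@14:L; in-air after throw: [b6@11:R b1@12:L b2@13:R b3@14:L b4@15:R b5@16:L]
Beat 11 (R): throw ball6 h=8 -> lands@19:R; in-air after throw: [b1@12:L b2@13:R b3@14:L b4@15:R b5@16:L b6@19:R]
Beat 12 (L): throw ball1 h=6 -> lands@18:L; in-air after throw: [b2@13:R b3@14:L b4@15:R b5@16:L b1@18:L b6@19:R]
Beat 13 (R): throw ball2 h=4 -> lands@17:R; in-air after throw: [b3@14:L b4@15:R b5@16:L b2@17:R b1@18:L b6@19:R]

Answer: ball3:lands@14:L ball4:lands@15:R ball5:lands@16:L ball1:lands@18:L ball6:lands@19:R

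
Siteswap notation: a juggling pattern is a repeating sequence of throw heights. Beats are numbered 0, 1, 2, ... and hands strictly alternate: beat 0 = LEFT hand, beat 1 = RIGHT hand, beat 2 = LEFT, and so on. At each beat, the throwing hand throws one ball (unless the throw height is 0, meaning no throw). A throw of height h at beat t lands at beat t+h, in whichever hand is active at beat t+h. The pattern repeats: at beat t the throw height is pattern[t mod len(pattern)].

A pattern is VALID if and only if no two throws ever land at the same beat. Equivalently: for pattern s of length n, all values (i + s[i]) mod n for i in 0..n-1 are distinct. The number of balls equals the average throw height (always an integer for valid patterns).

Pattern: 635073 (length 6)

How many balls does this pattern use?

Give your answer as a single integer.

Pattern = [6, 3, 5, 0, 7, 3], length n = 6
  position 0: throw height = 6, running sum = 6
  position 1: throw height = 3, running sum = 9
  position 2: throw height = 5, running sum = 14
  position 3: throw height = 0, running sum = 14
  position 4: throw height = 7, running sum = 21
  position 5: throw height = 3, running sum = 24
Total sum = 24; balls = sum / n = 24 / 6 = 4

Answer: 4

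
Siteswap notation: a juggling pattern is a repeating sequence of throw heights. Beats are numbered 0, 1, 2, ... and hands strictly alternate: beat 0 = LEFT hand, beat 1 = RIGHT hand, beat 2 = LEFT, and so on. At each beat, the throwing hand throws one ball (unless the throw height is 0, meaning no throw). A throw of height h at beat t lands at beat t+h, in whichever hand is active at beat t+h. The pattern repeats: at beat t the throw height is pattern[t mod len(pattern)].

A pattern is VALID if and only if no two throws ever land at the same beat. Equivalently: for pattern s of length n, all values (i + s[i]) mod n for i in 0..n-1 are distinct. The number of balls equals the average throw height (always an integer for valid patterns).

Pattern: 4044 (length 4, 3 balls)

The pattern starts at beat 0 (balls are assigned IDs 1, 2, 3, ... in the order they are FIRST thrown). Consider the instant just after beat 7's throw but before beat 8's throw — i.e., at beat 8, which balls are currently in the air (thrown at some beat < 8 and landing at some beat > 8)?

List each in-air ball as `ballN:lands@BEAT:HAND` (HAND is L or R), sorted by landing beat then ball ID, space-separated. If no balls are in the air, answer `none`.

Answer: ball2:lands@10:L ball3:lands@11:R

Derivation:
Beat 0 (L): throw ball1 h=4 -> lands@4:L; in-air after throw: [b1@4:L]
Beat 2 (L): throw ball2 h=4 -> lands@6:L; in-air after throw: [b1@4:L b2@6:L]
Beat 3 (R): throw ball3 h=4 -> lands@7:R; in-air after throw: [b1@4:L b2@6:L b3@7:R]
Beat 4 (L): throw ball1 h=4 -> lands@8:L; in-air after throw: [b2@6:L b3@7:R b1@8:L]
Beat 6 (L): throw ball2 h=4 -> lands@10:L; in-air after throw: [b3@7:R b1@8:L b2@10:L]
Beat 7 (R): throw ball3 h=4 -> lands@11:R; in-air after throw: [b1@8:L b2@10:L b3@11:R]
Beat 8 (L): throw ball1 h=4 -> lands@12:L; in-air after throw: [b2@10:L b3@11:R b1@12:L]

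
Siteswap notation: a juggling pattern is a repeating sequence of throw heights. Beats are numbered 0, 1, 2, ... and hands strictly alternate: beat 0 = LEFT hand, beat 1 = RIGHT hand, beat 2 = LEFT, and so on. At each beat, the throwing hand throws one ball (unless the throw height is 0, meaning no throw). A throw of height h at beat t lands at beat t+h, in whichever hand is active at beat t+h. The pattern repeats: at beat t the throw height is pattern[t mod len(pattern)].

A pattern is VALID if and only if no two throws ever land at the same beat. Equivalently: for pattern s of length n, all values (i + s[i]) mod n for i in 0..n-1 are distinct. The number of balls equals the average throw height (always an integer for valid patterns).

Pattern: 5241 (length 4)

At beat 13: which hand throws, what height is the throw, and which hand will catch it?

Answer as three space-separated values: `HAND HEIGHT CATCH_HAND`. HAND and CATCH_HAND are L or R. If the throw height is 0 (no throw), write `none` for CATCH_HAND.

Answer: R 2 R

Derivation:
Beat 13: 13 mod 2 = 1, so hand = R
Throw height = pattern[13 mod 4] = pattern[1] = 2
Lands at beat 13+2=15, 15 mod 2 = 1, so catch hand = R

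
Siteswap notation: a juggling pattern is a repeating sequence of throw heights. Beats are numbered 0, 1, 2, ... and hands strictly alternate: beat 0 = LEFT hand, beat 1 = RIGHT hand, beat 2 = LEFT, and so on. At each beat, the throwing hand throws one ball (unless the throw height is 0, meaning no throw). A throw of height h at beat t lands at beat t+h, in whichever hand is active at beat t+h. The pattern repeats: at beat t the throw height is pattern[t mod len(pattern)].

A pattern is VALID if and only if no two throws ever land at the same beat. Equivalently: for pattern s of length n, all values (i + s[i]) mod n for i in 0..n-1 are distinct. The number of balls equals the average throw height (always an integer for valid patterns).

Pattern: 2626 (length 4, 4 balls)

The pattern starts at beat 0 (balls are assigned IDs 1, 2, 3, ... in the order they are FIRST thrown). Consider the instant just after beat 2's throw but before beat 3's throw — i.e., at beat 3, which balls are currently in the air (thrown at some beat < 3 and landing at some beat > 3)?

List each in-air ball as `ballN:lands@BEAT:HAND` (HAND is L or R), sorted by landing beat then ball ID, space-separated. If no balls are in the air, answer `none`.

Beat 0 (L): throw ball1 h=2 -> lands@2:L; in-air after throw: [b1@2:L]
Beat 1 (R): throw ball2 h=6 -> lands@7:R; in-air after throw: [b1@2:L b2@7:R]
Beat 2 (L): throw ball1 h=2 -> lands@4:L; in-air after throw: [b1@4:L b2@7:R]
Beat 3 (R): throw ball3 h=6 -> lands@9:R; in-air after throw: [b1@4:L b2@7:R b3@9:R]

Answer: ball1:lands@4:L ball2:lands@7:R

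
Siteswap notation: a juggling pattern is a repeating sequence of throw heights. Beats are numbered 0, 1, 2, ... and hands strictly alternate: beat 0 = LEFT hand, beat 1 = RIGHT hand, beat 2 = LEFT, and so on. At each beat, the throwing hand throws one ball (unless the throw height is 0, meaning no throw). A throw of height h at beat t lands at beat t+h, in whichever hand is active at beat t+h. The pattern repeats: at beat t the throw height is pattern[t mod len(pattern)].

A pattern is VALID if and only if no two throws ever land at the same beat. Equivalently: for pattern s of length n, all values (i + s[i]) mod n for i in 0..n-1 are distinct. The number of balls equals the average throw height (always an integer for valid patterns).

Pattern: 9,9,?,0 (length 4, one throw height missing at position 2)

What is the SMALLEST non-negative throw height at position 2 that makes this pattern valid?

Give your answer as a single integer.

i=0: (0 + 9) mod 4 = 1
i=1: (1 + 9) mod 4 = 2
i=2: s[i]=? (unknown)
i=3: (3 + 0) mod 4 = 3
Known residues: [1, 2, 3]; need a permutation of 0..3, so missing residue r = 0
Need (2 + s) mod 4 = 0; smallest s = (0 - 2) mod 4 = 2

Answer: 2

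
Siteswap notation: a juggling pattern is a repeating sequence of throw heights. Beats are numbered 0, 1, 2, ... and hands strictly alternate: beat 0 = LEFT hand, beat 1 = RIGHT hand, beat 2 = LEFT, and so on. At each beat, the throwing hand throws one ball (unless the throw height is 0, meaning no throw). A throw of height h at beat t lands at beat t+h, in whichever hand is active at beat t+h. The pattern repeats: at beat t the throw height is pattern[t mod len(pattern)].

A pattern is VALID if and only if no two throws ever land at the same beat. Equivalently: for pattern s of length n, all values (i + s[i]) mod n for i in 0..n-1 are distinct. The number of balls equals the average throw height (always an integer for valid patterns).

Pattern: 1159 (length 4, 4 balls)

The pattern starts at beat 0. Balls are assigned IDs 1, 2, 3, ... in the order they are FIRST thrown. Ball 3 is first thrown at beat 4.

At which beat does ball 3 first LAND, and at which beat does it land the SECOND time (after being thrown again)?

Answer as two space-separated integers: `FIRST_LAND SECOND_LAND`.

Beat 0 (L): throw ball1 h=1 -> lands@1:R; in-air after throw: [b1@1:R]
Beat 1 (R): throw ball1 h=1 -> lands@2:L; in-air after throw: [b1@2:L]
Beat 2 (L): throw ball1 h=5 -> lands@7:R; in-air after throw: [b1@7:R]
Beat 3 (R): throw ball2 h=9 -> lands@12:L; in-air after throw: [b1@7:R b2@12:L]
Beat 4 (L): throw ball3 h=1 -> lands@5:R; in-air after throw: [b3@5:R b1@7:R b2@12:L]
Beat 5 (R): throw ball3 h=1 -> lands@6:L; in-air after throw: [b3@6:L b1@7:R b2@12:L]
Beat 6 (L): throw ball3 h=5 -> lands@11:R; in-air after throw: [b1@7:R b3@11:R b2@12:L]
Ball 3: thrown@4 h=1 -> first land @5; rethrown@5 h=1 -> second land @6

Answer: 5 6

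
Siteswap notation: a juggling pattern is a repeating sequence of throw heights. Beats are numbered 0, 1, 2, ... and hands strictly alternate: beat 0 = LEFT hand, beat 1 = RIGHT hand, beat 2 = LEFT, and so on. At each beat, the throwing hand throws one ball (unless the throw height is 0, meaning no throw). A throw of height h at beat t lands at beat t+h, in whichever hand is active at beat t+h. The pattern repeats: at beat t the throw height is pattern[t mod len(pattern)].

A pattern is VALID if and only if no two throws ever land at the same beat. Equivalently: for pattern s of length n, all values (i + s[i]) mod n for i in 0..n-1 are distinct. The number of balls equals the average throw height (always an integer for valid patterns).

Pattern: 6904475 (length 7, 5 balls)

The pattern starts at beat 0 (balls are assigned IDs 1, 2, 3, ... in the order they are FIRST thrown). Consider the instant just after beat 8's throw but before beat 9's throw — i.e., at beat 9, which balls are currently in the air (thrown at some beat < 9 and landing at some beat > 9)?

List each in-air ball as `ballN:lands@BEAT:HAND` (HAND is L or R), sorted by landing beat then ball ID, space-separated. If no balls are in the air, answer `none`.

Answer: ball2:lands@10:L ball1:lands@11:R ball5:lands@12:L ball3:lands@13:R ball4:lands@17:R

Derivation:
Beat 0 (L): throw ball1 h=6 -> lands@6:L; in-air after throw: [b1@6:L]
Beat 1 (R): throw ball2 h=9 -> lands@10:L; in-air after throw: [b1@6:L b2@10:L]
Beat 3 (R): throw ball3 h=4 -> lands@7:R; in-air after throw: [b1@6:L b3@7:R b2@10:L]
Beat 4 (L): throw ball4 h=4 -> lands@8:L; in-air after throw: [b1@6:L b3@7:R b4@8:L b2@10:L]
Beat 5 (R): throw ball5 h=7 -> lands@12:L; in-air after throw: [b1@6:L b3@7:R b4@8:L b2@10:L b5@12:L]
Beat 6 (L): throw ball1 h=5 -> lands@11:R; in-air after throw: [b3@7:R b4@8:L b2@10:L b1@11:R b5@12:L]
Beat 7 (R): throw ball3 h=6 -> lands@13:R; in-air after throw: [b4@8:L b2@10:L b1@11:R b5@12:L b3@13:R]
Beat 8 (L): throw ball4 h=9 -> lands@17:R; in-air after throw: [b2@10:L b1@11:R b5@12:L b3@13:R b4@17:R]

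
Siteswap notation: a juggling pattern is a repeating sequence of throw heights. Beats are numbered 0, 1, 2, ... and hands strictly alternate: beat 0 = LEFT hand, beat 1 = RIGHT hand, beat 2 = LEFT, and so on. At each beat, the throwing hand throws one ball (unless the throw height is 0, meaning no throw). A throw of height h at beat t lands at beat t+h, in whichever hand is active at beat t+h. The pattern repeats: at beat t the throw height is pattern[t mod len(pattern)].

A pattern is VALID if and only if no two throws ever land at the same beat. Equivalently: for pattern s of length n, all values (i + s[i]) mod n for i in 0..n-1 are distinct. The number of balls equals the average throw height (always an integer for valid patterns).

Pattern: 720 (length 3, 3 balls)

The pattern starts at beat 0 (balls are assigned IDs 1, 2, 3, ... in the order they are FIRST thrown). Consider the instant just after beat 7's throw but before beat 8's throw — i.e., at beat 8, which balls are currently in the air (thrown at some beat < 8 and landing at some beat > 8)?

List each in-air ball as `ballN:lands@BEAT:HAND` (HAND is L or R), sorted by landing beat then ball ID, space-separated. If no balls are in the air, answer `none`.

Answer: ball1:lands@9:R ball2:lands@10:L ball3:lands@13:R

Derivation:
Beat 0 (L): throw ball1 h=7 -> lands@7:R; in-air after throw: [b1@7:R]
Beat 1 (R): throw ball2 h=2 -> lands@3:R; in-air after throw: [b2@3:R b1@7:R]
Beat 3 (R): throw ball2 h=7 -> lands@10:L; in-air after throw: [b1@7:R b2@10:L]
Beat 4 (L): throw ball3 h=2 -> lands@6:L; in-air after throw: [b3@6:L b1@7:R b2@10:L]
Beat 6 (L): throw ball3 h=7 -> lands@13:R; in-air after throw: [b1@7:R b2@10:L b3@13:R]
Beat 7 (R): throw ball1 h=2 -> lands@9:R; in-air after throw: [b1@9:R b2@10:L b3@13:R]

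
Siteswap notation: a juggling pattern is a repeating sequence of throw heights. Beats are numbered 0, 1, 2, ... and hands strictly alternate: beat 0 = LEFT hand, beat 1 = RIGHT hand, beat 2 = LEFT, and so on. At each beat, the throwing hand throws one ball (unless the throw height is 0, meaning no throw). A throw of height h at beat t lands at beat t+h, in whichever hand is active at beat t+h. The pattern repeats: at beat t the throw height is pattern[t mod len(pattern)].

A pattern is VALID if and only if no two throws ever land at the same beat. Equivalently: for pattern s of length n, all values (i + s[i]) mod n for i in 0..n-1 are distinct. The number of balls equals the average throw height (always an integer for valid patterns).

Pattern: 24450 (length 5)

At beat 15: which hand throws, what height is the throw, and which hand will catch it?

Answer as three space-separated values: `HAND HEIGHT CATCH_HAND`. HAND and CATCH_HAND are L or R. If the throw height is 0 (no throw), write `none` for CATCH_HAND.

Answer: R 2 R

Derivation:
Beat 15: 15 mod 2 = 1, so hand = R
Throw height = pattern[15 mod 5] = pattern[0] = 2
Lands at beat 15+2=17, 17 mod 2 = 1, so catch hand = R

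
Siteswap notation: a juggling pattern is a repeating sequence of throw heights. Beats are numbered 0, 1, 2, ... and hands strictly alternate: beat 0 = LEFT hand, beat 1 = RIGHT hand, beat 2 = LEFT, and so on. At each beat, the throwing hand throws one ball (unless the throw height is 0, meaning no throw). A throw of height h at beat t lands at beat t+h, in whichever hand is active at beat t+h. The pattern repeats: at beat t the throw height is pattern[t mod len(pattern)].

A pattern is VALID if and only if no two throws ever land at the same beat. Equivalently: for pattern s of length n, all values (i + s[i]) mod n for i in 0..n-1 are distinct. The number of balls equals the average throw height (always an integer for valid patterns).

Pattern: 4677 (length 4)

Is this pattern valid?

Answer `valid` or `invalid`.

i=0: (i + s[i]) mod n = (0 + 4) mod 4 = 0
i=1: (i + s[i]) mod n = (1 + 6) mod 4 = 3
i=2: (i + s[i]) mod n = (2 + 7) mod 4 = 1
i=3: (i + s[i]) mod n = (3 + 7) mod 4 = 2
Residues: [0, 3, 1, 2], distinct: True

Answer: valid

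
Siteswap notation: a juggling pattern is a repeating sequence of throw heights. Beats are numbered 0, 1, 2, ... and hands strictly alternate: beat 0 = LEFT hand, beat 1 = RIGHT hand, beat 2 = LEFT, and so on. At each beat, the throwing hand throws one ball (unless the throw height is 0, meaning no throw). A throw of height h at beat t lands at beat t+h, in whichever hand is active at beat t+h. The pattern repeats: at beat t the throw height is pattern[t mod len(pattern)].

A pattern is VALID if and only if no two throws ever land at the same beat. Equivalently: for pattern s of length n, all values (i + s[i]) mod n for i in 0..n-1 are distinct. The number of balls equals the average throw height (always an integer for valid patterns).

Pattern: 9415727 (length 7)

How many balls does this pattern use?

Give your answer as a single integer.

Answer: 5

Derivation:
Pattern = [9, 4, 1, 5, 7, 2, 7], length n = 7
  position 0: throw height = 9, running sum = 9
  position 1: throw height = 4, running sum = 13
  position 2: throw height = 1, running sum = 14
  position 3: throw height = 5, running sum = 19
  position 4: throw height = 7, running sum = 26
  position 5: throw height = 2, running sum = 28
  position 6: throw height = 7, running sum = 35
Total sum = 35; balls = sum / n = 35 / 7 = 5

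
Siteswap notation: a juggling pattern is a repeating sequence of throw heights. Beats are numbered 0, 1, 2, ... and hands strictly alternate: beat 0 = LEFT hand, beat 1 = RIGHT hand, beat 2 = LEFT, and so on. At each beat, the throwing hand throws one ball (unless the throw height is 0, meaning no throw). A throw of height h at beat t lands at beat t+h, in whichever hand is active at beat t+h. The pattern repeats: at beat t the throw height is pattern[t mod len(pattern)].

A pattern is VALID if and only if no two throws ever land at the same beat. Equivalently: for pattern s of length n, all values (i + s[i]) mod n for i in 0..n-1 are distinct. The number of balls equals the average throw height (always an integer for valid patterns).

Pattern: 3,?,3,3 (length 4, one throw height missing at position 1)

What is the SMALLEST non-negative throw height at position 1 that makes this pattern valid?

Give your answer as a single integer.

i=0: (0 + 3) mod 4 = 3
i=1: s[i]=? (unknown)
i=2: (2 + 3) mod 4 = 1
i=3: (3 + 3) mod 4 = 2
Known residues: [1, 2, 3]; need a permutation of 0..3, so missing residue r = 0
Need (1 + s) mod 4 = 0; smallest s = (0 - 1) mod 4 = 3

Answer: 3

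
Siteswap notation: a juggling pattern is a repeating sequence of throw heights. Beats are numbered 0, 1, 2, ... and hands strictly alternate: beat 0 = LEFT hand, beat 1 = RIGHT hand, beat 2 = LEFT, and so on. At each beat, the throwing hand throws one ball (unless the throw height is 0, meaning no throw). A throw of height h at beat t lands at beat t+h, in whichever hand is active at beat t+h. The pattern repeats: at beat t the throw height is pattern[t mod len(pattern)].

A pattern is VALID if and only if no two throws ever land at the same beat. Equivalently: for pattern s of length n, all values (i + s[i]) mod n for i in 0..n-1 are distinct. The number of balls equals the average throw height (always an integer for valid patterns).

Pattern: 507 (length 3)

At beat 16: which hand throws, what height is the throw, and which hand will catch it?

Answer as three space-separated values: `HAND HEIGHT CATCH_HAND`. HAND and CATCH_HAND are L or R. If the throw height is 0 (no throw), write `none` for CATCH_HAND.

Answer: L 0 none

Derivation:
Beat 16: 16 mod 2 = 0, so hand = L
Throw height = pattern[16 mod 3] = pattern[1] = 0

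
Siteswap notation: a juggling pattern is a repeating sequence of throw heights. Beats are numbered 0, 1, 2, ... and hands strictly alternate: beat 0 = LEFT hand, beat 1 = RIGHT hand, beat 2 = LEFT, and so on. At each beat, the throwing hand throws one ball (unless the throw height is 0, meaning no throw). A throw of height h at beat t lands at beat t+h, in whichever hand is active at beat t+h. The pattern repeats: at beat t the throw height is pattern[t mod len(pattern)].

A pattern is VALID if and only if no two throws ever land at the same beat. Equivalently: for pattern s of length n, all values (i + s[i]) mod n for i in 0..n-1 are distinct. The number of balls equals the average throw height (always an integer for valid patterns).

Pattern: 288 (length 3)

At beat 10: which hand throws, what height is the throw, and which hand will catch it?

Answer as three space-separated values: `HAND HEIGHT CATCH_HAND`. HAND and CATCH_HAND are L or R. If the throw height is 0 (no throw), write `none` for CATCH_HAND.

Answer: L 8 L

Derivation:
Beat 10: 10 mod 2 = 0, so hand = L
Throw height = pattern[10 mod 3] = pattern[1] = 8
Lands at beat 10+8=18, 18 mod 2 = 0, so catch hand = L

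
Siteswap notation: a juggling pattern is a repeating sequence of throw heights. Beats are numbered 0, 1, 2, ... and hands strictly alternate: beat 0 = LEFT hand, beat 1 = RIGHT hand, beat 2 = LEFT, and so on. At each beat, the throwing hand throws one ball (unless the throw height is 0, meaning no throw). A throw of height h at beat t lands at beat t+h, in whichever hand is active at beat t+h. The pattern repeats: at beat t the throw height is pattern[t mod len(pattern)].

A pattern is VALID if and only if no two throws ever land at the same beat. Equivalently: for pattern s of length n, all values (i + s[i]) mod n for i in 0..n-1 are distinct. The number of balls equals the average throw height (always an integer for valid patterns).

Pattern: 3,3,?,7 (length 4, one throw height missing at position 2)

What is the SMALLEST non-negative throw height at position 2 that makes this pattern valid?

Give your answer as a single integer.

i=0: (0 + 3) mod 4 = 3
i=1: (1 + 3) mod 4 = 0
i=2: s[i]=? (unknown)
i=3: (3 + 7) mod 4 = 2
Known residues: [0, 2, 3]; need a permutation of 0..3, so missing residue r = 1
Need (2 + s) mod 4 = 1; smallest s = (1 - 2) mod 4 = 3

Answer: 3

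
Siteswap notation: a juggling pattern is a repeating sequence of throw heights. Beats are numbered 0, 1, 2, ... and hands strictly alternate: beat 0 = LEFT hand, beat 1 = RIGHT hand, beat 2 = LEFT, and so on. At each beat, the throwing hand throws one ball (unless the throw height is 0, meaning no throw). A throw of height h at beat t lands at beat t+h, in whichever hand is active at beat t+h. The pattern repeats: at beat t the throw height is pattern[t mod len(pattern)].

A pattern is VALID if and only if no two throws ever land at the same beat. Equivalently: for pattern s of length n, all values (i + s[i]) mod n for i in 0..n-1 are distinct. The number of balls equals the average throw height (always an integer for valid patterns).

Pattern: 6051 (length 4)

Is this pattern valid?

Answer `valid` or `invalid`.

i=0: (i + s[i]) mod n = (0 + 6) mod 4 = 2
i=1: (i + s[i]) mod n = (1 + 0) mod 4 = 1
i=2: (i + s[i]) mod n = (2 + 5) mod 4 = 3
i=3: (i + s[i]) mod n = (3 + 1) mod 4 = 0
Residues: [2, 1, 3, 0], distinct: True

Answer: valid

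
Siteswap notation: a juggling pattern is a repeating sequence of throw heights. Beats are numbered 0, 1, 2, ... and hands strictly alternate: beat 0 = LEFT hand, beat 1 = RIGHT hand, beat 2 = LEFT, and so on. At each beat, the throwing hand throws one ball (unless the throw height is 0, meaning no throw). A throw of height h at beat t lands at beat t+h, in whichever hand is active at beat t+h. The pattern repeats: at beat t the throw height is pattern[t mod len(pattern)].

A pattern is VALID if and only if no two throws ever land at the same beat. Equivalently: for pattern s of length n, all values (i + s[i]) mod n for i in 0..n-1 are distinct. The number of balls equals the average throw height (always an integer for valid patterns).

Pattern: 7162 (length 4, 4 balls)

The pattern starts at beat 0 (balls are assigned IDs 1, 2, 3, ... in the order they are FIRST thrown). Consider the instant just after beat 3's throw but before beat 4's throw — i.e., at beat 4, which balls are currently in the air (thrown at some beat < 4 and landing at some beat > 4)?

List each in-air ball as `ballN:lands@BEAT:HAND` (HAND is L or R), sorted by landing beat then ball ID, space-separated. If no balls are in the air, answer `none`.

Beat 0 (L): throw ball1 h=7 -> lands@7:R; in-air after throw: [b1@7:R]
Beat 1 (R): throw ball2 h=1 -> lands@2:L; in-air after throw: [b2@2:L b1@7:R]
Beat 2 (L): throw ball2 h=6 -> lands@8:L; in-air after throw: [b1@7:R b2@8:L]
Beat 3 (R): throw ball3 h=2 -> lands@5:R; in-air after throw: [b3@5:R b1@7:R b2@8:L]
Beat 4 (L): throw ball4 h=7 -> lands@11:R; in-air after throw: [b3@5:R b1@7:R b2@8:L b4@11:R]

Answer: ball3:lands@5:R ball1:lands@7:R ball2:lands@8:L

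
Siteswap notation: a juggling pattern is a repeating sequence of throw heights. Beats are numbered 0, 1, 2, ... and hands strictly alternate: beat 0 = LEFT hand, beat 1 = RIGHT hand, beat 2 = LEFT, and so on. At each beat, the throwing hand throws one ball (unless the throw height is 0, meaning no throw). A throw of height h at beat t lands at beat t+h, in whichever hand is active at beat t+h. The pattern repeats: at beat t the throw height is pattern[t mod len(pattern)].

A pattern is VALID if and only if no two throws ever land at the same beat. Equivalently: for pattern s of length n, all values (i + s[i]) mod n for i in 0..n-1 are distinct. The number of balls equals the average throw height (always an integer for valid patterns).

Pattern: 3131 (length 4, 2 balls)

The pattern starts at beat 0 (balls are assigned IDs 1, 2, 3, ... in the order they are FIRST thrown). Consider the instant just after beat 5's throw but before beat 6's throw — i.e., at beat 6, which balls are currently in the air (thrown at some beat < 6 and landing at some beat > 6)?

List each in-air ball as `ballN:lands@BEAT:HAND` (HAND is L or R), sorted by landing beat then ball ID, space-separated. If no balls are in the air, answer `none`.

Answer: ball1:lands@7:R

Derivation:
Beat 0 (L): throw ball1 h=3 -> lands@3:R; in-air after throw: [b1@3:R]
Beat 1 (R): throw ball2 h=1 -> lands@2:L; in-air after throw: [b2@2:L b1@3:R]
Beat 2 (L): throw ball2 h=3 -> lands@5:R; in-air after throw: [b1@3:R b2@5:R]
Beat 3 (R): throw ball1 h=1 -> lands@4:L; in-air after throw: [b1@4:L b2@5:R]
Beat 4 (L): throw ball1 h=3 -> lands@7:R; in-air after throw: [b2@5:R b1@7:R]
Beat 5 (R): throw ball2 h=1 -> lands@6:L; in-air after throw: [b2@6:L b1@7:R]
Beat 6 (L): throw ball2 h=3 -> lands@9:R; in-air after throw: [b1@7:R b2@9:R]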